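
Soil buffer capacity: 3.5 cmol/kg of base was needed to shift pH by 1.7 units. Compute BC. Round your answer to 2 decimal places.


Step 1: BC = change in base / change in pH
Step 2: BC = 3.5 / 1.7
Step 3: BC = 2.06 cmol/(kg*pH unit)

2.06


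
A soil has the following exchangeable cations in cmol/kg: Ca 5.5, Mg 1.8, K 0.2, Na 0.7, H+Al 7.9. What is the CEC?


Step 1: CEC = Ca + Mg + K + Na + (H+Al)
Step 2: CEC = 5.5 + 1.8 + 0.2 + 0.7 + 7.9
Step 3: CEC = 16.1 cmol/kg

16.1


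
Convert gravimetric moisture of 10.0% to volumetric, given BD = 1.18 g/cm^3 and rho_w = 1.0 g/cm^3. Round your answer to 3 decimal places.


Step 1: theta = (w / 100) * BD / rho_w
Step 2: theta = (10.0 / 100) * 1.18 / 1.0
Step 3: theta = 0.1 * 1.18
Step 4: theta = 0.118

0.118


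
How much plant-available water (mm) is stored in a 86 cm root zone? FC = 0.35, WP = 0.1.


Step 1: Available water = (FC - WP) * depth * 10
Step 2: AW = (0.35 - 0.1) * 86 * 10
Step 3: AW = 0.25 * 86 * 10
Step 4: AW = 215.0 mm

215.0


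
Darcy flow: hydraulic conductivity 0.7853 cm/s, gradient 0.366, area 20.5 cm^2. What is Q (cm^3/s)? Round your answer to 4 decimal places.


Step 1: Apply Darcy's law: Q = K * i * A
Step 2: Q = 0.7853 * 0.366 * 20.5
Step 3: Q = 5.8921 cm^3/s

5.8921


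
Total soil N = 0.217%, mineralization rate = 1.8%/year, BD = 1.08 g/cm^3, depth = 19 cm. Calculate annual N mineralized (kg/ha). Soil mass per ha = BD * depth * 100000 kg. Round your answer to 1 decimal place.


Step 1: Soil mass per ha = BD * depth * 100000 = 1.08 * 19 * 100000 = 2052000 kg
Step 2: Total N pool = soil mass * N%/100 = 2052000 * 0.217/100 = 4452.84 kg/ha
Step 3: N mineralized = N pool * rate%/100 = 4452.84 * 1.8/100 = 80.2 kg/ha/yr

80.2


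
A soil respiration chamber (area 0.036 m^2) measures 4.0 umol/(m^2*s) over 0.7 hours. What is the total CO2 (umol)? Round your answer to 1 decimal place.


Step 1: Convert time to seconds: 0.7 hr * 3600 = 2520.0 s
Step 2: Total = flux * area * time_s
Step 3: Total = 4.0 * 0.036 * 2520.0
Step 4: Total = 362.9 umol

362.9


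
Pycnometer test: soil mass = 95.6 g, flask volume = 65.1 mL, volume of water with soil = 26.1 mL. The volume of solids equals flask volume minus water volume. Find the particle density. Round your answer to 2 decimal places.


Step 1: Volume of solids = flask volume - water volume with soil
Step 2: V_solids = 65.1 - 26.1 = 39.0 mL
Step 3: Particle density = mass / V_solids = 95.6 / 39.0 = 2.45 g/cm^3

2.45


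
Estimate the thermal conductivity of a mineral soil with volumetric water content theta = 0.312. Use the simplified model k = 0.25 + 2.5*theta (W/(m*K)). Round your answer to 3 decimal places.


Step 1: k = 0.25 + 2.5 * theta
Step 2: k = 0.25 + 2.5 * 0.312
Step 3: k = 0.25 + 0.78
Step 4: k = 1.03 W/(m*K)

1.03


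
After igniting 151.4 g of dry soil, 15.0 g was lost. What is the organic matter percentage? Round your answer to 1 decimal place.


Step 1: OM% = 100 * LOI / sample mass
Step 2: OM = 100 * 15.0 / 151.4
Step 3: OM = 9.9%

9.9


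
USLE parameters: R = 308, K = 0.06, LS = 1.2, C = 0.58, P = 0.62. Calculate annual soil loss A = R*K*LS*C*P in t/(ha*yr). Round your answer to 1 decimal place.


Step 1: A = R * K * LS * C * P
Step 2: R * K = 308 * 0.06 = 18.48
Step 3: (R*K) * LS = 18.48 * 1.2 = 22.176
Step 4: * C * P = 22.176 * 0.58 * 0.62 = 8.0
Step 5: A = 8.0 t/(ha*yr)

8.0


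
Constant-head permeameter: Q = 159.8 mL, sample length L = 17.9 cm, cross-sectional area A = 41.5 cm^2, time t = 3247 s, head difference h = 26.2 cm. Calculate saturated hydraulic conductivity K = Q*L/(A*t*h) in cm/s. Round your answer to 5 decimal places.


Step 1: K = Q * L / (A * t * h)
Step 2: Numerator = 159.8 * 17.9 = 2860.42
Step 3: Denominator = 41.5 * 3247 * 26.2 = 3530463.1
Step 4: K = 2860.42 / 3530463.1 = 0.00081 cm/s

0.00081


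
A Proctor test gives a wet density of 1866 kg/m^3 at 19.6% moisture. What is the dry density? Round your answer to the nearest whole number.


Step 1: Dry density = wet density / (1 + w/100)
Step 2: Dry density = 1866 / (1 + 19.6/100)
Step 3: Dry density = 1866 / 1.196
Step 4: Dry density = 1560 kg/m^3

1560


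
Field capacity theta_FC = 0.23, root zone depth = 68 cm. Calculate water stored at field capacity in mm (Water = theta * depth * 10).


Step 1: Water (mm) = theta_FC * depth (cm) * 10
Step 2: Water = 0.23 * 68 * 10
Step 3: Water = 156.4 mm

156.4


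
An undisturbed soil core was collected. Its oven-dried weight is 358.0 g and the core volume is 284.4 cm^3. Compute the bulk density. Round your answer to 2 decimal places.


Step 1: Identify the formula: BD = dry mass / volume
Step 2: Substitute values: BD = 358.0 / 284.4
Step 3: BD = 1.26 g/cm^3

1.26


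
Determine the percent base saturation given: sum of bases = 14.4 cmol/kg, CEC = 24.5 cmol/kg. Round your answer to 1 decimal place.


Step 1: BS = 100 * (sum of bases) / CEC
Step 2: BS = 100 * 14.4 / 24.5
Step 3: BS = 58.8%

58.8


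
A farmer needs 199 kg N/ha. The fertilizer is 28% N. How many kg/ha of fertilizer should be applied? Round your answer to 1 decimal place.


Step 1: Fertilizer rate = target N / (N content / 100)
Step 2: Rate = 199 / (28 / 100)
Step 3: Rate = 199 / 0.28
Step 4: Rate = 710.7 kg/ha

710.7


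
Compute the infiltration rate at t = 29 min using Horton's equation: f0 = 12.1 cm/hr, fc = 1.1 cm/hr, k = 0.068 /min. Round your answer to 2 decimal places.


Step 1: f = fc + (f0 - fc) * exp(-k * t)
Step 2: exp(-0.068 * 29) = 0.139178
Step 3: f = 1.1 + (12.1 - 1.1) * 0.139178
Step 4: f = 1.1 + 11.0 * 0.139178
Step 5: f = 2.63 cm/hr

2.63


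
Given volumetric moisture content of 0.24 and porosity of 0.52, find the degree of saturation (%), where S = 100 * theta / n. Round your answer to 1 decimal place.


Step 1: S = 100 * theta_v / n
Step 2: S = 100 * 0.24 / 0.52
Step 3: S = 46.2%

46.2


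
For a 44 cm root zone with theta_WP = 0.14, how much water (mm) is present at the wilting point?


Step 1: Water (mm) = theta_WP * depth * 10
Step 2: Water = 0.14 * 44 * 10
Step 3: Water = 61.6 mm

61.6


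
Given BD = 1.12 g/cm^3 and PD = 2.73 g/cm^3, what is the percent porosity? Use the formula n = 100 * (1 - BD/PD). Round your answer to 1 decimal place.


Step 1: Formula: n = 100 * (1 - BD / PD)
Step 2: n = 100 * (1 - 1.12 / 2.73)
Step 3: n = 100 * (1 - 0.41026)
Step 4: n = 59.0%

59.0


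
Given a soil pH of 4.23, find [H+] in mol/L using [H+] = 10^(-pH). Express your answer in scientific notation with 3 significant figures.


Step 1: [H+] = 10^(-pH)
Step 2: [H+] = 10^(-4.23)
Step 3: [H+] = 5.89e-05 mol/L

5.89e-05


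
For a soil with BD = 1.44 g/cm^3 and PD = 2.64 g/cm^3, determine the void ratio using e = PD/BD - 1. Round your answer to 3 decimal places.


Step 1: e = PD / BD - 1
Step 2: e = 2.64 / 1.44 - 1
Step 3: e = 1.83333 - 1
Step 4: e = 0.833

0.833


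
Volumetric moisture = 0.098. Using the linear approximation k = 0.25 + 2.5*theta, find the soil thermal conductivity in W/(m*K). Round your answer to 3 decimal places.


Step 1: k = 0.25 + 2.5 * theta
Step 2: k = 0.25 + 2.5 * 0.098
Step 3: k = 0.25 + 0.245
Step 4: k = 0.495 W/(m*K)

0.495


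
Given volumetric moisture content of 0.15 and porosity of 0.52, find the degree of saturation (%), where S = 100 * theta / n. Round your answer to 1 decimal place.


Step 1: S = 100 * theta_v / n
Step 2: S = 100 * 0.15 / 0.52
Step 3: S = 28.8%

28.8


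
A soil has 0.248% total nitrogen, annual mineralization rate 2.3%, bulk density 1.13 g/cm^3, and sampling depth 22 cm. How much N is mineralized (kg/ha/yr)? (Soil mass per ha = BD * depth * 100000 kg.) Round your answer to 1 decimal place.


Step 1: Soil mass per ha = BD * depth * 100000 = 1.13 * 22 * 100000 = 2486000 kg
Step 2: Total N pool = soil mass * N%/100 = 2486000 * 0.248/100 = 6165.28 kg/ha
Step 3: N mineralized = N pool * rate%/100 = 6165.28 * 2.3/100 = 141.8 kg/ha/yr

141.8


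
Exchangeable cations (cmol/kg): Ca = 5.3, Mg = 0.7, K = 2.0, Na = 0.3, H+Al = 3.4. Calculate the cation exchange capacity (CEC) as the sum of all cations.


Step 1: CEC = Ca + Mg + K + Na + (H+Al)
Step 2: CEC = 5.3 + 0.7 + 2.0 + 0.3 + 3.4
Step 3: CEC = 11.7 cmol/kg

11.7


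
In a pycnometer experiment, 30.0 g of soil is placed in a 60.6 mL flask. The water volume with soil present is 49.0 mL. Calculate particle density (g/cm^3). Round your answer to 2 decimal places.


Step 1: Volume of solids = flask volume - water volume with soil
Step 2: V_solids = 60.6 - 49.0 = 11.6 mL
Step 3: Particle density = mass / V_solids = 30.0 / 11.6 = 2.59 g/cm^3

2.59


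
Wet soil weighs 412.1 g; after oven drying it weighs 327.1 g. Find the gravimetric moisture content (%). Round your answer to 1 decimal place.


Step 1: Water mass = wet - dry = 412.1 - 327.1 = 85.0 g
Step 2: w = 100 * water mass / dry mass
Step 3: w = 100 * 85.0 / 327.1 = 26.0%

26.0


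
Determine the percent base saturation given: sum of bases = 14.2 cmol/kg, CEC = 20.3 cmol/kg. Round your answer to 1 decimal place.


Step 1: BS = 100 * (sum of bases) / CEC
Step 2: BS = 100 * 14.2 / 20.3
Step 3: BS = 70.0%

70.0


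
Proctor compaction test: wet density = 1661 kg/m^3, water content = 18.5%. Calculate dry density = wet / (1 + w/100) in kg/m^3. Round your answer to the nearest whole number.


Step 1: Dry density = wet density / (1 + w/100)
Step 2: Dry density = 1661 / (1 + 18.5/100)
Step 3: Dry density = 1661 / 1.185
Step 4: Dry density = 1402 kg/m^3

1402


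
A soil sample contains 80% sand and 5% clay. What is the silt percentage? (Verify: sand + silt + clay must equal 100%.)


Step 1: sand + silt + clay = 100%
Step 2: silt = 100 - sand - clay
Step 3: silt = 100 - 80 - 5
Step 4: silt = 15%

15


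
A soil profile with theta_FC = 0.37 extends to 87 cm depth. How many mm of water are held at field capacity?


Step 1: Water (mm) = theta_FC * depth (cm) * 10
Step 2: Water = 0.37 * 87 * 10
Step 3: Water = 321.9 mm

321.9


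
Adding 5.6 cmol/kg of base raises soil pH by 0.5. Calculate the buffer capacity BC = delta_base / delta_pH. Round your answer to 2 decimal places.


Step 1: BC = change in base / change in pH
Step 2: BC = 5.6 / 0.5
Step 3: BC = 11.2 cmol/(kg*pH unit)

11.2


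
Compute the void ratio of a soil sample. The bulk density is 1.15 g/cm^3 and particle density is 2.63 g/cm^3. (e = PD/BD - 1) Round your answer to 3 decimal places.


Step 1: e = PD / BD - 1
Step 2: e = 2.63 / 1.15 - 1
Step 3: e = 2.28696 - 1
Step 4: e = 1.287

1.287


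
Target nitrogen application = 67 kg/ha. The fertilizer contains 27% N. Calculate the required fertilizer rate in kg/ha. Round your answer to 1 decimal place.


Step 1: Fertilizer rate = target N / (N content / 100)
Step 2: Rate = 67 / (27 / 100)
Step 3: Rate = 67 / 0.27
Step 4: Rate = 248.1 kg/ha

248.1


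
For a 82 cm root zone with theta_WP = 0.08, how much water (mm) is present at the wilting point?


Step 1: Water (mm) = theta_WP * depth * 10
Step 2: Water = 0.08 * 82 * 10
Step 3: Water = 65.6 mm

65.6


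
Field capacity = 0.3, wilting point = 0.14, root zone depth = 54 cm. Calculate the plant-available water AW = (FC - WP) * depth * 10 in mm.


Step 1: Available water = (FC - WP) * depth * 10
Step 2: AW = (0.3 - 0.14) * 54 * 10
Step 3: AW = 0.16 * 54 * 10
Step 4: AW = 86.4 mm

86.4


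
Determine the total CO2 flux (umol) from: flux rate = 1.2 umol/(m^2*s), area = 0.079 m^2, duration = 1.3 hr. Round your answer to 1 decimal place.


Step 1: Convert time to seconds: 1.3 hr * 3600 = 4680.0 s
Step 2: Total = flux * area * time_s
Step 3: Total = 1.2 * 0.079 * 4680.0
Step 4: Total = 443.7 umol

443.7


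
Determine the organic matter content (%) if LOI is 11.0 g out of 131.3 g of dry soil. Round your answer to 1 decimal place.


Step 1: OM% = 100 * LOI / sample mass
Step 2: OM = 100 * 11.0 / 131.3
Step 3: OM = 8.4%

8.4


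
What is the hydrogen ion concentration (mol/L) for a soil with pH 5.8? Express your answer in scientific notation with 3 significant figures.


Step 1: [H+] = 10^(-pH)
Step 2: [H+] = 10^(-5.8)
Step 3: [H+] = 1.58e-06 mol/L

1.58e-06


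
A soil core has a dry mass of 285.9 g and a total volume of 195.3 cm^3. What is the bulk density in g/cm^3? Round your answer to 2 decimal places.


Step 1: Identify the formula: BD = dry mass / volume
Step 2: Substitute values: BD = 285.9 / 195.3
Step 3: BD = 1.46 g/cm^3

1.46


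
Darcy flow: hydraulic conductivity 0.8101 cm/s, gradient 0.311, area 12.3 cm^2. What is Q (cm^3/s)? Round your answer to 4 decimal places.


Step 1: Apply Darcy's law: Q = K * i * A
Step 2: Q = 0.8101 * 0.311 * 12.3
Step 3: Q = 3.0989 cm^3/s

3.0989


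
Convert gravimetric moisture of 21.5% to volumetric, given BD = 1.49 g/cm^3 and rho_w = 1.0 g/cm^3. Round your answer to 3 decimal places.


Step 1: theta = (w / 100) * BD / rho_w
Step 2: theta = (21.5 / 100) * 1.49 / 1.0
Step 3: theta = 0.215 * 1.49
Step 4: theta = 0.32

0.32


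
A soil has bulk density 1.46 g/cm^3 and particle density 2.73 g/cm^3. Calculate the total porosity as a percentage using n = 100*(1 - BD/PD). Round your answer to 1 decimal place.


Step 1: Formula: n = 100 * (1 - BD / PD)
Step 2: n = 100 * (1 - 1.46 / 2.73)
Step 3: n = 100 * (1 - 0.5348)
Step 4: n = 46.5%

46.5


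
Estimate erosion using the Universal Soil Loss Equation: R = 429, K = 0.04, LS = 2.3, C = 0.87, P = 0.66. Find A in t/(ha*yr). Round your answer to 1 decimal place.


Step 1: A = R * K * LS * C * P
Step 2: R * K = 429 * 0.04 = 17.16
Step 3: (R*K) * LS = 17.16 * 2.3 = 39.468
Step 4: * C * P = 39.468 * 0.87 * 0.66 = 22.7
Step 5: A = 22.7 t/(ha*yr)

22.7


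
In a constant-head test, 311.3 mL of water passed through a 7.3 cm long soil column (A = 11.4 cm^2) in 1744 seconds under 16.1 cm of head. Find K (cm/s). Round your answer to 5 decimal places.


Step 1: K = Q * L / (A * t * h)
Step 2: Numerator = 311.3 * 7.3 = 2272.49
Step 3: Denominator = 11.4 * 1744 * 16.1 = 320093.76
Step 4: K = 2272.49 / 320093.76 = 0.0071 cm/s

0.0071


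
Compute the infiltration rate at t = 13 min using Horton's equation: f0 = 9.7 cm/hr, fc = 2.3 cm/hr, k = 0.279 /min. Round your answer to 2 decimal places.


Step 1: f = fc + (f0 - fc) * exp(-k * t)
Step 2: exp(-0.279 * 13) = 0.026596
Step 3: f = 2.3 + (9.7 - 2.3) * 0.026596
Step 4: f = 2.3 + 7.4 * 0.026596
Step 5: f = 2.5 cm/hr

2.5


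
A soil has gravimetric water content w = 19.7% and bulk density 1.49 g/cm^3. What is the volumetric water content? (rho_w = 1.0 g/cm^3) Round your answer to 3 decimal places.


Step 1: theta = (w / 100) * BD / rho_w
Step 2: theta = (19.7 / 100) * 1.49 / 1.0
Step 3: theta = 0.197 * 1.49
Step 4: theta = 0.294

0.294


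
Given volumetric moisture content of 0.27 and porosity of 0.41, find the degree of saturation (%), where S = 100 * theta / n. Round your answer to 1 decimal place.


Step 1: S = 100 * theta_v / n
Step 2: S = 100 * 0.27 / 0.41
Step 3: S = 65.9%

65.9


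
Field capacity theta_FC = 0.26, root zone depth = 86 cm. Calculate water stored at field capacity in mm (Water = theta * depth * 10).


Step 1: Water (mm) = theta_FC * depth (cm) * 10
Step 2: Water = 0.26 * 86 * 10
Step 3: Water = 223.6 mm

223.6


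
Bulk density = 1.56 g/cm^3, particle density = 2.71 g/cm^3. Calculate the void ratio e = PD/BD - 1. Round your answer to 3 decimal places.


Step 1: e = PD / BD - 1
Step 2: e = 2.71 / 1.56 - 1
Step 3: e = 1.73718 - 1
Step 4: e = 0.737

0.737


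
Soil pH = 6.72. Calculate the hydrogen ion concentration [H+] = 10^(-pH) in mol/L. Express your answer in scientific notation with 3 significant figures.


Step 1: [H+] = 10^(-pH)
Step 2: [H+] = 10^(-6.72)
Step 3: [H+] = 1.91e-07 mol/L

1.91e-07


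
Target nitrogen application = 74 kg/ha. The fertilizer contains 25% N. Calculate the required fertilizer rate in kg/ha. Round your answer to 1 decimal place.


Step 1: Fertilizer rate = target N / (N content / 100)
Step 2: Rate = 74 / (25 / 100)
Step 3: Rate = 74 / 0.25
Step 4: Rate = 296.0 kg/ha

296.0


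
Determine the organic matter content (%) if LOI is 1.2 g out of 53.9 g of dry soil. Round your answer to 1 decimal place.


Step 1: OM% = 100 * LOI / sample mass
Step 2: OM = 100 * 1.2 / 53.9
Step 3: OM = 2.2%

2.2


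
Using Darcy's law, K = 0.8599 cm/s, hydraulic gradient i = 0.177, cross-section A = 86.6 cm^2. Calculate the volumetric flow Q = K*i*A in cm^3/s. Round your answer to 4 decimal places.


Step 1: Apply Darcy's law: Q = K * i * A
Step 2: Q = 0.8599 * 0.177 * 86.6
Step 3: Q = 13.1807 cm^3/s

13.1807


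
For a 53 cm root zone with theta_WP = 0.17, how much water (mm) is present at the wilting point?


Step 1: Water (mm) = theta_WP * depth * 10
Step 2: Water = 0.17 * 53 * 10
Step 3: Water = 90.1 mm

90.1


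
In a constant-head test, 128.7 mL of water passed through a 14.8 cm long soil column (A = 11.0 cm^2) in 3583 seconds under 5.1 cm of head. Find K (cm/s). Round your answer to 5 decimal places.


Step 1: K = Q * L / (A * t * h)
Step 2: Numerator = 128.7 * 14.8 = 1904.76
Step 3: Denominator = 11.0 * 3583 * 5.1 = 201006.3
Step 4: K = 1904.76 / 201006.3 = 0.00948 cm/s

0.00948


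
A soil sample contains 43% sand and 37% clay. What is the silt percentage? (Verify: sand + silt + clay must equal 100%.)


Step 1: sand + silt + clay = 100%
Step 2: silt = 100 - sand - clay
Step 3: silt = 100 - 43 - 37
Step 4: silt = 20%

20


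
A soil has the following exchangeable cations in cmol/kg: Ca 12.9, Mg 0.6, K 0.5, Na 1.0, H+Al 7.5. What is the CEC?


Step 1: CEC = Ca + Mg + K + Na + (H+Al)
Step 2: CEC = 12.9 + 0.6 + 0.5 + 1.0 + 7.5
Step 3: CEC = 22.5 cmol/kg

22.5


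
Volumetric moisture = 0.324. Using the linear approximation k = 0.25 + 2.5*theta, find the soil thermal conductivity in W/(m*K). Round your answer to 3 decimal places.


Step 1: k = 0.25 + 2.5 * theta
Step 2: k = 0.25 + 2.5 * 0.324
Step 3: k = 0.25 + 0.81
Step 4: k = 1.06 W/(m*K)

1.06


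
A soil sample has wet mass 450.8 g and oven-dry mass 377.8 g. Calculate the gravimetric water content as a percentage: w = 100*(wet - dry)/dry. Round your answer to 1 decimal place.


Step 1: Water mass = wet - dry = 450.8 - 377.8 = 73.0 g
Step 2: w = 100 * water mass / dry mass
Step 3: w = 100 * 73.0 / 377.8 = 19.3%

19.3


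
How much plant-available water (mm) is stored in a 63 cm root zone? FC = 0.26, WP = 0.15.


Step 1: Available water = (FC - WP) * depth * 10
Step 2: AW = (0.26 - 0.15) * 63 * 10
Step 3: AW = 0.11 * 63 * 10
Step 4: AW = 69.3 mm

69.3


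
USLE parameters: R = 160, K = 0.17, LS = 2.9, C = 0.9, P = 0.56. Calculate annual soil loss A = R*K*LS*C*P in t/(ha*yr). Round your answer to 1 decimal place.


Step 1: A = R * K * LS * C * P
Step 2: R * K = 160 * 0.17 = 27.2
Step 3: (R*K) * LS = 27.2 * 2.9 = 78.88
Step 4: * C * P = 78.88 * 0.9 * 0.56 = 39.8
Step 5: A = 39.8 t/(ha*yr)

39.8


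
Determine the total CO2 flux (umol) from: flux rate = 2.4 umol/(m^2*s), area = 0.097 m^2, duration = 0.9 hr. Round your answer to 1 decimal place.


Step 1: Convert time to seconds: 0.9 hr * 3600 = 3240.0 s
Step 2: Total = flux * area * time_s
Step 3: Total = 2.4 * 0.097 * 3240.0
Step 4: Total = 754.3 umol

754.3


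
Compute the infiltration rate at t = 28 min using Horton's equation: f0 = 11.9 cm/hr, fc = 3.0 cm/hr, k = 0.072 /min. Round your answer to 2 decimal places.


Step 1: f = fc + (f0 - fc) * exp(-k * t)
Step 2: exp(-0.072 * 28) = 0.133187
Step 3: f = 3.0 + (11.9 - 3.0) * 0.133187
Step 4: f = 3.0 + 8.9 * 0.133187
Step 5: f = 4.19 cm/hr

4.19


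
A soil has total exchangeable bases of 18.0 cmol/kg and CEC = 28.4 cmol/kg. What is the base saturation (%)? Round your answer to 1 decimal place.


Step 1: BS = 100 * (sum of bases) / CEC
Step 2: BS = 100 * 18.0 / 28.4
Step 3: BS = 63.4%

63.4


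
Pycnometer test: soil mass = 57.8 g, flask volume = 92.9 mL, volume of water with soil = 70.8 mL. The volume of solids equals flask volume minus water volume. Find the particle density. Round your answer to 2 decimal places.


Step 1: Volume of solids = flask volume - water volume with soil
Step 2: V_solids = 92.9 - 70.8 = 22.1 mL
Step 3: Particle density = mass / V_solids = 57.8 / 22.1 = 2.62 g/cm^3

2.62


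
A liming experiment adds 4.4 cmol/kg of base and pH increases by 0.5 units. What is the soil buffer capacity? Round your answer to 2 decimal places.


Step 1: BC = change in base / change in pH
Step 2: BC = 4.4 / 0.5
Step 3: BC = 8.8 cmol/(kg*pH unit)

8.8


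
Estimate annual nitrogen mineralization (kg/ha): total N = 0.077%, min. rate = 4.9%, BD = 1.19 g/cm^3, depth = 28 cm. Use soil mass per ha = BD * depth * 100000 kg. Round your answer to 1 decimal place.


Step 1: Soil mass per ha = BD * depth * 100000 = 1.19 * 28 * 100000 = 3332000 kg
Step 2: Total N pool = soil mass * N%/100 = 3332000 * 0.077/100 = 2565.64 kg/ha
Step 3: N mineralized = N pool * rate%/100 = 2565.64 * 4.9/100 = 125.7 kg/ha/yr

125.7


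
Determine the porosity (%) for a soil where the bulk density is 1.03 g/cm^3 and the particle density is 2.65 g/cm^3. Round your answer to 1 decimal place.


Step 1: Formula: n = 100 * (1 - BD / PD)
Step 2: n = 100 * (1 - 1.03 / 2.65)
Step 3: n = 100 * (1 - 0.38868)
Step 4: n = 61.1%

61.1


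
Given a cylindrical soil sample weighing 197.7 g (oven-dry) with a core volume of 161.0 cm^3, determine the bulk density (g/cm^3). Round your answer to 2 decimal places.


Step 1: Identify the formula: BD = dry mass / volume
Step 2: Substitute values: BD = 197.7 / 161.0
Step 3: BD = 1.23 g/cm^3

1.23


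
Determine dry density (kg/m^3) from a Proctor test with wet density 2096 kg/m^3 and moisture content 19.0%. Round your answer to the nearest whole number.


Step 1: Dry density = wet density / (1 + w/100)
Step 2: Dry density = 2096 / (1 + 19.0/100)
Step 3: Dry density = 2096 / 1.19
Step 4: Dry density = 1761 kg/m^3

1761


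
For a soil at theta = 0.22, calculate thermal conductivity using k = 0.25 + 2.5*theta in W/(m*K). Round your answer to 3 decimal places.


Step 1: k = 0.25 + 2.5 * theta
Step 2: k = 0.25 + 2.5 * 0.22
Step 3: k = 0.25 + 0.55
Step 4: k = 0.8 W/(m*K)

0.8


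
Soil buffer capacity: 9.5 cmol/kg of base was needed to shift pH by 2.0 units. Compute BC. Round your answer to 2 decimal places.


Step 1: BC = change in base / change in pH
Step 2: BC = 9.5 / 2.0
Step 3: BC = 4.75 cmol/(kg*pH unit)

4.75


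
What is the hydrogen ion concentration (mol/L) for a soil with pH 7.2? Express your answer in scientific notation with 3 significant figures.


Step 1: [H+] = 10^(-pH)
Step 2: [H+] = 10^(-7.2)
Step 3: [H+] = 6.31e-08 mol/L

6.31e-08


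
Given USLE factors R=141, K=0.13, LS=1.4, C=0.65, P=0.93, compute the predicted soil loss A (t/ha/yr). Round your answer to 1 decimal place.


Step 1: A = R * K * LS * C * P
Step 2: R * K = 141 * 0.13 = 18.33
Step 3: (R*K) * LS = 18.33 * 1.4 = 25.662
Step 4: * C * P = 25.662 * 0.65 * 0.93 = 15.5
Step 5: A = 15.5 t/(ha*yr)

15.5


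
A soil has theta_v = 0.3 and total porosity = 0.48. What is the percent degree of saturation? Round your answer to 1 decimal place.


Step 1: S = 100 * theta_v / n
Step 2: S = 100 * 0.3 / 0.48
Step 3: S = 62.5%

62.5


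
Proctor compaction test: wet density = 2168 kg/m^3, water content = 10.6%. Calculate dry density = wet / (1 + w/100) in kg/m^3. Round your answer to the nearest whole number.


Step 1: Dry density = wet density / (1 + w/100)
Step 2: Dry density = 2168 / (1 + 10.6/100)
Step 3: Dry density = 2168 / 1.106
Step 4: Dry density = 1960 kg/m^3

1960


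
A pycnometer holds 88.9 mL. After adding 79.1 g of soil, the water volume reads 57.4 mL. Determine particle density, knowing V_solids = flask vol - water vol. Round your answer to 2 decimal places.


Step 1: Volume of solids = flask volume - water volume with soil
Step 2: V_solids = 88.9 - 57.4 = 31.5 mL
Step 3: Particle density = mass / V_solids = 79.1 / 31.5 = 2.51 g/cm^3

2.51


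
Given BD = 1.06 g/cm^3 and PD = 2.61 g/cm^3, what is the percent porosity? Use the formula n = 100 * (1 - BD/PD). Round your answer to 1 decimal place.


Step 1: Formula: n = 100 * (1 - BD / PD)
Step 2: n = 100 * (1 - 1.06 / 2.61)
Step 3: n = 100 * (1 - 0.40613)
Step 4: n = 59.4%

59.4


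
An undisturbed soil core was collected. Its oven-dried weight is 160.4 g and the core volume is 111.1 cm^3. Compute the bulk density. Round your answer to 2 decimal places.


Step 1: Identify the formula: BD = dry mass / volume
Step 2: Substitute values: BD = 160.4 / 111.1
Step 3: BD = 1.44 g/cm^3

1.44


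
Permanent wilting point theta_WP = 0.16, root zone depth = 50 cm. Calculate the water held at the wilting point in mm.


Step 1: Water (mm) = theta_WP * depth * 10
Step 2: Water = 0.16 * 50 * 10
Step 3: Water = 80.0 mm

80.0


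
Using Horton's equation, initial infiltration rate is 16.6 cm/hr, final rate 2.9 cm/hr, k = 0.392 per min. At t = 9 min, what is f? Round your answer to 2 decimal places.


Step 1: f = fc + (f0 - fc) * exp(-k * t)
Step 2: exp(-0.392 * 9) = 0.029364
Step 3: f = 2.9 + (16.6 - 2.9) * 0.029364
Step 4: f = 2.9 + 13.7 * 0.029364
Step 5: f = 3.3 cm/hr

3.3


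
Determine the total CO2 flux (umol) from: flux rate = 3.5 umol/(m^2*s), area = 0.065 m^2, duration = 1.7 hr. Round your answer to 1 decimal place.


Step 1: Convert time to seconds: 1.7 hr * 3600 = 6120.0 s
Step 2: Total = flux * area * time_s
Step 3: Total = 3.5 * 0.065 * 6120.0
Step 4: Total = 1392.3 umol

1392.3


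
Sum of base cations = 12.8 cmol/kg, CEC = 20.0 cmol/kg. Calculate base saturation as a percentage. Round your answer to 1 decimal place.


Step 1: BS = 100 * (sum of bases) / CEC
Step 2: BS = 100 * 12.8 / 20.0
Step 3: BS = 64.0%

64.0


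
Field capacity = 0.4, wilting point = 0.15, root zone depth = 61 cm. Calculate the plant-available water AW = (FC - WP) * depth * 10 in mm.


Step 1: Available water = (FC - WP) * depth * 10
Step 2: AW = (0.4 - 0.15) * 61 * 10
Step 3: AW = 0.25 * 61 * 10
Step 4: AW = 152.5 mm

152.5


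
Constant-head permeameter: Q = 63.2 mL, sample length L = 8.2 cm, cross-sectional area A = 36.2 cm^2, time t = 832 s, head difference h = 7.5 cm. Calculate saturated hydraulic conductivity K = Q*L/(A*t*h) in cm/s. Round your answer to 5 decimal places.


Step 1: K = Q * L / (A * t * h)
Step 2: Numerator = 63.2 * 8.2 = 518.24
Step 3: Denominator = 36.2 * 832 * 7.5 = 225888.0
Step 4: K = 518.24 / 225888.0 = 0.00229 cm/s

0.00229


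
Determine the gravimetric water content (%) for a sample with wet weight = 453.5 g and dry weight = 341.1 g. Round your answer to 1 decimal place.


Step 1: Water mass = wet - dry = 453.5 - 341.1 = 112.4 g
Step 2: w = 100 * water mass / dry mass
Step 3: w = 100 * 112.4 / 341.1 = 33.0%

33.0


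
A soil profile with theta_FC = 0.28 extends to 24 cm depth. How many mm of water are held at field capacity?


Step 1: Water (mm) = theta_FC * depth (cm) * 10
Step 2: Water = 0.28 * 24 * 10
Step 3: Water = 67.2 mm

67.2


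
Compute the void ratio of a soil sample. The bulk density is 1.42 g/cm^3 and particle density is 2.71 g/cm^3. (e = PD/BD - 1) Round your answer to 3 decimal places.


Step 1: e = PD / BD - 1
Step 2: e = 2.71 / 1.42 - 1
Step 3: e = 1.90845 - 1
Step 4: e = 0.908

0.908


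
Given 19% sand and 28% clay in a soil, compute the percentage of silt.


Step 1: sand + silt + clay = 100%
Step 2: silt = 100 - sand - clay
Step 3: silt = 100 - 19 - 28
Step 4: silt = 53%

53


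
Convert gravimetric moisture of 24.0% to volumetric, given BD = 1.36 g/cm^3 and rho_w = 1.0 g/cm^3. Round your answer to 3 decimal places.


Step 1: theta = (w / 100) * BD / rho_w
Step 2: theta = (24.0 / 100) * 1.36 / 1.0
Step 3: theta = 0.24 * 1.36
Step 4: theta = 0.326

0.326


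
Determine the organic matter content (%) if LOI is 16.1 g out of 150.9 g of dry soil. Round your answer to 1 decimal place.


Step 1: OM% = 100 * LOI / sample mass
Step 2: OM = 100 * 16.1 / 150.9
Step 3: OM = 10.7%

10.7


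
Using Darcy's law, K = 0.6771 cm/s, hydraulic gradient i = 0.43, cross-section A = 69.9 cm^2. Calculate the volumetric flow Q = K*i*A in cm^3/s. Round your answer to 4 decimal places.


Step 1: Apply Darcy's law: Q = K * i * A
Step 2: Q = 0.6771 * 0.43 * 69.9
Step 3: Q = 20.3516 cm^3/s

20.3516


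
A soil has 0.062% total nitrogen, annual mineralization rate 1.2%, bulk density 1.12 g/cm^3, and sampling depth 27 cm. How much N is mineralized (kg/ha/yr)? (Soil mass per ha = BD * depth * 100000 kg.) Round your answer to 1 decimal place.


Step 1: Soil mass per ha = BD * depth * 100000 = 1.12 * 27 * 100000 = 3024000 kg
Step 2: Total N pool = soil mass * N%/100 = 3024000 * 0.062/100 = 1874.88 kg/ha
Step 3: N mineralized = N pool * rate%/100 = 1874.88 * 1.2/100 = 22.5 kg/ha/yr

22.5


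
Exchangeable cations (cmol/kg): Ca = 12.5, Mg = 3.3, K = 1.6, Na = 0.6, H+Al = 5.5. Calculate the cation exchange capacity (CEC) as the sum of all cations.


Step 1: CEC = Ca + Mg + K + Na + (H+Al)
Step 2: CEC = 12.5 + 3.3 + 1.6 + 0.6 + 5.5
Step 3: CEC = 23.5 cmol/kg

23.5


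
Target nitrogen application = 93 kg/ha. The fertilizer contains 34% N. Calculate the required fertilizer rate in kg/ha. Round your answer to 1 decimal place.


Step 1: Fertilizer rate = target N / (N content / 100)
Step 2: Rate = 93 / (34 / 100)
Step 3: Rate = 93 / 0.34
Step 4: Rate = 273.5 kg/ha

273.5


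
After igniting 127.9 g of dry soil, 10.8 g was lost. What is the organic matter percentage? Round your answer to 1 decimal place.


Step 1: OM% = 100 * LOI / sample mass
Step 2: OM = 100 * 10.8 / 127.9
Step 3: OM = 8.4%

8.4


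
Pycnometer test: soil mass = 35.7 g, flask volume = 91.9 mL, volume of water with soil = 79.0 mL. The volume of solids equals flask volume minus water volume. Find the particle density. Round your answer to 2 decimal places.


Step 1: Volume of solids = flask volume - water volume with soil
Step 2: V_solids = 91.9 - 79.0 = 12.9 mL
Step 3: Particle density = mass / V_solids = 35.7 / 12.9 = 2.77 g/cm^3

2.77


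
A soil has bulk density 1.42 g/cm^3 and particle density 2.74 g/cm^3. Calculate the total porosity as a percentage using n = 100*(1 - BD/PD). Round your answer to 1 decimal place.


Step 1: Formula: n = 100 * (1 - BD / PD)
Step 2: n = 100 * (1 - 1.42 / 2.74)
Step 3: n = 100 * (1 - 0.51825)
Step 4: n = 48.2%

48.2


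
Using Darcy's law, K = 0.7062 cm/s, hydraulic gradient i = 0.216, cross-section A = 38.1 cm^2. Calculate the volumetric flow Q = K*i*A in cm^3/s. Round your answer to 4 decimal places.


Step 1: Apply Darcy's law: Q = K * i * A
Step 2: Q = 0.7062 * 0.216 * 38.1
Step 3: Q = 5.8117 cm^3/s

5.8117


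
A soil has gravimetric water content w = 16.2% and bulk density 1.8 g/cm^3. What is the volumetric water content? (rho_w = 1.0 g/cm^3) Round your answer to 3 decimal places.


Step 1: theta = (w / 100) * BD / rho_w
Step 2: theta = (16.2 / 100) * 1.8 / 1.0
Step 3: theta = 0.162 * 1.8
Step 4: theta = 0.292

0.292


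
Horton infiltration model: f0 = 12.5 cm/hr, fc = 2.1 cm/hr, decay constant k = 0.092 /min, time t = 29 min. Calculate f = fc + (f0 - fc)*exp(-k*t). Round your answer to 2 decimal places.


Step 1: f = fc + (f0 - fc) * exp(-k * t)
Step 2: exp(-0.092 * 29) = 0.069391
Step 3: f = 2.1 + (12.5 - 2.1) * 0.069391
Step 4: f = 2.1 + 10.4 * 0.069391
Step 5: f = 2.82 cm/hr

2.82


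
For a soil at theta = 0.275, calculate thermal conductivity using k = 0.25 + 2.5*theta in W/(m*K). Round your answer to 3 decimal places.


Step 1: k = 0.25 + 2.5 * theta
Step 2: k = 0.25 + 2.5 * 0.275
Step 3: k = 0.25 + 0.688
Step 4: k = 0.938 W/(m*K)

0.938


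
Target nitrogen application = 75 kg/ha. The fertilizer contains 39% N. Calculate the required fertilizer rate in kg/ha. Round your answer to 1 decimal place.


Step 1: Fertilizer rate = target N / (N content / 100)
Step 2: Rate = 75 / (39 / 100)
Step 3: Rate = 75 / 0.39
Step 4: Rate = 192.3 kg/ha

192.3


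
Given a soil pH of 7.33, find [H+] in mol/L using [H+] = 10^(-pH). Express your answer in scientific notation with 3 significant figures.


Step 1: [H+] = 10^(-pH)
Step 2: [H+] = 10^(-7.33)
Step 3: [H+] = 4.68e-08 mol/L

4.68e-08


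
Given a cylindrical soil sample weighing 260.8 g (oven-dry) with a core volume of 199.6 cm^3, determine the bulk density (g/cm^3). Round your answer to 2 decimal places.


Step 1: Identify the formula: BD = dry mass / volume
Step 2: Substitute values: BD = 260.8 / 199.6
Step 3: BD = 1.31 g/cm^3

1.31


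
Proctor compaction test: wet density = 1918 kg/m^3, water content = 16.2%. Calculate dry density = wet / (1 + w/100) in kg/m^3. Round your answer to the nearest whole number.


Step 1: Dry density = wet density / (1 + w/100)
Step 2: Dry density = 1918 / (1 + 16.2/100)
Step 3: Dry density = 1918 / 1.162
Step 4: Dry density = 1651 kg/m^3

1651


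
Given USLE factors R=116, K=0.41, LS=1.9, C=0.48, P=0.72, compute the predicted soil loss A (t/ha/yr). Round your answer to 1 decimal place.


Step 1: A = R * K * LS * C * P
Step 2: R * K = 116 * 0.41 = 47.56
Step 3: (R*K) * LS = 47.56 * 1.9 = 90.364
Step 4: * C * P = 90.364 * 0.48 * 0.72 = 31.2
Step 5: A = 31.2 t/(ha*yr)

31.2


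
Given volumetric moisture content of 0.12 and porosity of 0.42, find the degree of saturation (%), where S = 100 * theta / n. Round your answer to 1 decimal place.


Step 1: S = 100 * theta_v / n
Step 2: S = 100 * 0.12 / 0.42
Step 3: S = 28.6%

28.6


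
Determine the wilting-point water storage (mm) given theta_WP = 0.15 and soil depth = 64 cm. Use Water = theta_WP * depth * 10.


Step 1: Water (mm) = theta_WP * depth * 10
Step 2: Water = 0.15 * 64 * 10
Step 3: Water = 96.0 mm

96.0


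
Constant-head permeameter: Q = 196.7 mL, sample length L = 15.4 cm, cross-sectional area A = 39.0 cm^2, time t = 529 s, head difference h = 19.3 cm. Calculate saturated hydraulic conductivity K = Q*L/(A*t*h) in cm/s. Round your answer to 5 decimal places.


Step 1: K = Q * L / (A * t * h)
Step 2: Numerator = 196.7 * 15.4 = 3029.18
Step 3: Denominator = 39.0 * 529 * 19.3 = 398178.3
Step 4: K = 3029.18 / 398178.3 = 0.00761 cm/s

0.00761


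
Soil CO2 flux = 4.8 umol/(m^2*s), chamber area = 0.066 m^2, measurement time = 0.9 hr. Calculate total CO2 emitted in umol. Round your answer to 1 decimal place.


Step 1: Convert time to seconds: 0.9 hr * 3600 = 3240.0 s
Step 2: Total = flux * area * time_s
Step 3: Total = 4.8 * 0.066 * 3240.0
Step 4: Total = 1026.4 umol

1026.4


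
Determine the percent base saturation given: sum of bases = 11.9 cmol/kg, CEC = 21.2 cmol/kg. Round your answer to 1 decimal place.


Step 1: BS = 100 * (sum of bases) / CEC
Step 2: BS = 100 * 11.9 / 21.2
Step 3: BS = 56.1%

56.1


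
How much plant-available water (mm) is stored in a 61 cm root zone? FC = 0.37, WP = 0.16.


Step 1: Available water = (FC - WP) * depth * 10
Step 2: AW = (0.37 - 0.16) * 61 * 10
Step 3: AW = 0.21 * 61 * 10
Step 4: AW = 128.1 mm

128.1


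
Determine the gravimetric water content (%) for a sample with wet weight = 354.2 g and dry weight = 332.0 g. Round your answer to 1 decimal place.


Step 1: Water mass = wet - dry = 354.2 - 332.0 = 22.2 g
Step 2: w = 100 * water mass / dry mass
Step 3: w = 100 * 22.2 / 332.0 = 6.7%

6.7


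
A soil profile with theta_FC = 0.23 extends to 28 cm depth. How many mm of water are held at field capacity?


Step 1: Water (mm) = theta_FC * depth (cm) * 10
Step 2: Water = 0.23 * 28 * 10
Step 3: Water = 64.4 mm

64.4


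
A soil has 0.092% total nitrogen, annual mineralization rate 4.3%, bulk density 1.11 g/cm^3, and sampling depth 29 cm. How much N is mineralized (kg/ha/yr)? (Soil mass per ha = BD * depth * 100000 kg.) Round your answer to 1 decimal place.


Step 1: Soil mass per ha = BD * depth * 100000 = 1.11 * 29 * 100000 = 3219000 kg
Step 2: Total N pool = soil mass * N%/100 = 3219000 * 0.092/100 = 2961.48 kg/ha
Step 3: N mineralized = N pool * rate%/100 = 2961.48 * 4.3/100 = 127.3 kg/ha/yr

127.3


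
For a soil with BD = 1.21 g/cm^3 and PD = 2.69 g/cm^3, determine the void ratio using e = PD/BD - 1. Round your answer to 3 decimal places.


Step 1: e = PD / BD - 1
Step 2: e = 2.69 / 1.21 - 1
Step 3: e = 2.22314 - 1
Step 4: e = 1.223

1.223


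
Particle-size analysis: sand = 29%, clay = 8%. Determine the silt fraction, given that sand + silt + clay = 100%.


Step 1: sand + silt + clay = 100%
Step 2: silt = 100 - sand - clay
Step 3: silt = 100 - 29 - 8
Step 4: silt = 63%

63


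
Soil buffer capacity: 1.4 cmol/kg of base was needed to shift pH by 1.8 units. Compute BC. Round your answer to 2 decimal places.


Step 1: BC = change in base / change in pH
Step 2: BC = 1.4 / 1.8
Step 3: BC = 0.78 cmol/(kg*pH unit)

0.78


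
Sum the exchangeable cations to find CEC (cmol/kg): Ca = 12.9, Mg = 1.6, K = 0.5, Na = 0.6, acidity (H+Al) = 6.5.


Step 1: CEC = Ca + Mg + K + Na + (H+Al)
Step 2: CEC = 12.9 + 1.6 + 0.5 + 0.6 + 6.5
Step 3: CEC = 22.1 cmol/kg

22.1


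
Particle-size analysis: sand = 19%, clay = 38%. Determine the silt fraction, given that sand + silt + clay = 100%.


Step 1: sand + silt + clay = 100%
Step 2: silt = 100 - sand - clay
Step 3: silt = 100 - 19 - 38
Step 4: silt = 43%

43


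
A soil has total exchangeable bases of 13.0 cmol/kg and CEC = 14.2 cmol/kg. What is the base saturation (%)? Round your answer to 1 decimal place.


Step 1: BS = 100 * (sum of bases) / CEC
Step 2: BS = 100 * 13.0 / 14.2
Step 3: BS = 91.5%

91.5


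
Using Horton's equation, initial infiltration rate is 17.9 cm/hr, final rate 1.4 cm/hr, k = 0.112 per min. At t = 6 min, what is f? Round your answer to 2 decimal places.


Step 1: f = fc + (f0 - fc) * exp(-k * t)
Step 2: exp(-0.112 * 6) = 0.510686
Step 3: f = 1.4 + (17.9 - 1.4) * 0.510686
Step 4: f = 1.4 + 16.5 * 0.510686
Step 5: f = 9.83 cm/hr

9.83


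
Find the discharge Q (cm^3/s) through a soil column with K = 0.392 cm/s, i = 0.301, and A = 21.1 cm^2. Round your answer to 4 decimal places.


Step 1: Apply Darcy's law: Q = K * i * A
Step 2: Q = 0.392 * 0.301 * 21.1
Step 3: Q = 2.4896 cm^3/s

2.4896


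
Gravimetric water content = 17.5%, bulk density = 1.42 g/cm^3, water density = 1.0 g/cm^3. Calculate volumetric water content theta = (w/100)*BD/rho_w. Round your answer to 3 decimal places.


Step 1: theta = (w / 100) * BD / rho_w
Step 2: theta = (17.5 / 100) * 1.42 / 1.0
Step 3: theta = 0.175 * 1.42
Step 4: theta = 0.249

0.249


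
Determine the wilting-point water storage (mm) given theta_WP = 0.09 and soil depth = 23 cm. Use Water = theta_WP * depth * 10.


Step 1: Water (mm) = theta_WP * depth * 10
Step 2: Water = 0.09 * 23 * 10
Step 3: Water = 20.7 mm

20.7


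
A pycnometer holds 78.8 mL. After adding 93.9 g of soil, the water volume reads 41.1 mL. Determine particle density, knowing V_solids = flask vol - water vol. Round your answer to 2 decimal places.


Step 1: Volume of solids = flask volume - water volume with soil
Step 2: V_solids = 78.8 - 41.1 = 37.7 mL
Step 3: Particle density = mass / V_solids = 93.9 / 37.7 = 2.49 g/cm^3

2.49


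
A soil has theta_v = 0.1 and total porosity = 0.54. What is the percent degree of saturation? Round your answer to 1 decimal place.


Step 1: S = 100 * theta_v / n
Step 2: S = 100 * 0.1 / 0.54
Step 3: S = 18.5%

18.5


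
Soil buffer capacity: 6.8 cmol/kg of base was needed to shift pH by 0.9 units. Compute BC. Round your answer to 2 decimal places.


Step 1: BC = change in base / change in pH
Step 2: BC = 6.8 / 0.9
Step 3: BC = 7.56 cmol/(kg*pH unit)

7.56


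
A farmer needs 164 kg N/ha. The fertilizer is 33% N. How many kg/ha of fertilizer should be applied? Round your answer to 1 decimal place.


Step 1: Fertilizer rate = target N / (N content / 100)
Step 2: Rate = 164 / (33 / 100)
Step 3: Rate = 164 / 0.33
Step 4: Rate = 497.0 kg/ha

497.0
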